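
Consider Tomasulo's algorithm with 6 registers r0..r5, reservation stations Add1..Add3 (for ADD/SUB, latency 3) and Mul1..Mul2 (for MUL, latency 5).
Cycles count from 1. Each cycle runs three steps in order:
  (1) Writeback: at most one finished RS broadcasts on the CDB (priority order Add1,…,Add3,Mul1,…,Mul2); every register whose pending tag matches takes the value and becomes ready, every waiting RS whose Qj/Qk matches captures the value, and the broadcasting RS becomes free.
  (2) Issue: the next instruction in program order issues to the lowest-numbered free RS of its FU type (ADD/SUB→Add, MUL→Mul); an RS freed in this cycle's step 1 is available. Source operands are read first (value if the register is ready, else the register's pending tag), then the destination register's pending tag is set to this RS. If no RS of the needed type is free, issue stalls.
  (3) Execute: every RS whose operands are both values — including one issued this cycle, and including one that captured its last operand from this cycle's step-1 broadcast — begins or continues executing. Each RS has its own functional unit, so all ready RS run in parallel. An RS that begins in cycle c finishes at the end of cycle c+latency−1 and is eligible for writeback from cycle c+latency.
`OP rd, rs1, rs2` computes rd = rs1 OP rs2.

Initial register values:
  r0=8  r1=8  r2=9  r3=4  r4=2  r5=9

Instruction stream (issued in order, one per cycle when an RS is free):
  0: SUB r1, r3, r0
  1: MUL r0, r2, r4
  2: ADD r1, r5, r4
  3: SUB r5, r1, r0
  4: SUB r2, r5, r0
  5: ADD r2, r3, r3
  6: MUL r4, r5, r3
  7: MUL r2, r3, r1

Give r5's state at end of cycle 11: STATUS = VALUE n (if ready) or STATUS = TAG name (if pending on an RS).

cycle 1: issue SUB r1<-Add1 // r0:8,r1:Add1,r2:9,r3:4,r4:2,r5:9
cycle 2: issue MUL r0<-Mul1 // r0:Mul1,r1:Add1,r2:9,r3:4,r4:2,r5:9
cycle 3: issue ADD r1<-Add2 // r0:Mul1,r1:Add2,r2:9,r3:4,r4:2,r5:9
cycle 4: CDB Add1=-4; issue SUB r5<-Add1 // r0:Mul1,r1:Add2,r2:9,r3:4,r4:2,r5:Add1
cycle 5: issue SUB r2<-Add3 // r0:Mul1,r1:Add2,r2:Add3,r3:4,r4:2,r5:Add1
cycle 6: CDB Add2=11; issue ADD r2<-Add2 // r0:Mul1,r1:11,r2:Add2,r3:4,r4:2,r5:Add1
cycle 7: CDB Mul1=18; issue MUL r4<-Mul1 // r0:18,r1:11,r2:Add2,r3:4,r4:Mul1,r5:Add1
cycle 8: issue MUL r2<-Mul2 // r0:18,r1:11,r2:Mul2,r3:4,r4:Mul1,r5:Add1
cycle 9: CDB Add2=8 // r0:18,r1:11,r2:Mul2,r3:4,r4:Mul1,r5:Add1
cycle 10: CDB Add1=-7 // r0:18,r1:11,r2:Mul2,r3:4,r4:Mul1,r5:-7
cycle 11: - // r0:18,r1:11,r2:Mul2,r3:4,r4:Mul1,r5:-7

STATUS = VALUE -7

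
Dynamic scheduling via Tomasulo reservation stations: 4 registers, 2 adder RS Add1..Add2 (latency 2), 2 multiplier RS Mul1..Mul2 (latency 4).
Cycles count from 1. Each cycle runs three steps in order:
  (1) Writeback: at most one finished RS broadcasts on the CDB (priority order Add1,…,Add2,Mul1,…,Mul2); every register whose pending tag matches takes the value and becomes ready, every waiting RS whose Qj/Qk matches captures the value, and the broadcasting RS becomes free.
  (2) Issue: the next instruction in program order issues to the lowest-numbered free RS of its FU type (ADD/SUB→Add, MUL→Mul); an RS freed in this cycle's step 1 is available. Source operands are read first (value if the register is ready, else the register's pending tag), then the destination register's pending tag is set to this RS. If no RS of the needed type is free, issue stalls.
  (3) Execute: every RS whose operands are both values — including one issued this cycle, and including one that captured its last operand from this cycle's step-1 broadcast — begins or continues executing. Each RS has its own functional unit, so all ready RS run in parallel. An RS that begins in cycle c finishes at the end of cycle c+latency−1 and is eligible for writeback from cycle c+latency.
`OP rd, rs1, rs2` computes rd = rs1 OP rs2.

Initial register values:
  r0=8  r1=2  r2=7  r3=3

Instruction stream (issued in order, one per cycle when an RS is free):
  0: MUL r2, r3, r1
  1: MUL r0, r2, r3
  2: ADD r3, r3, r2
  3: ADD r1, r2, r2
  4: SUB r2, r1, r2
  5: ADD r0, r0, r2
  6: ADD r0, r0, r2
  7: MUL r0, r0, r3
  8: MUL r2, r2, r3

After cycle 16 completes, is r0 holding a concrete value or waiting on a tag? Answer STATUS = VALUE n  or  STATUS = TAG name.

  c1: issue MUL r2<-Mul1  regs: r0:8,r1:2,r2:Mul1,r3:3
  c2: issue MUL r0<-Mul2  regs: r0:Mul2,r1:2,r2:Mul1,r3:3
  c3: issue ADD r3<-Add1  regs: r0:Mul2,r1:2,r2:Mul1,r3:Add1
  c4: issue ADD r1<-Add2  regs: r0:Mul2,r1:Add2,r2:Mul1,r3:Add1
  c5: CDB Mul1=6; stall  regs: r0:Mul2,r1:Add2,r2:6,r3:Add1
  c6: stall  regs: r0:Mul2,r1:Add2,r2:6,r3:Add1
  c7: CDB Add1=9; issue SUB r2<-Add1  regs: r0:Mul2,r1:Add2,r2:Add1,r3:9
  c8: CDB Add2=12; issue ADD r0<-Add2  regs: r0:Add2,r1:12,r2:Add1,r3:9
  c9: CDB Mul2=18; stall  regs: r0:Add2,r1:12,r2:Add1,r3:9
  c10: CDB Add1=6; issue ADD r0<-Add1  regs: r0:Add1,r1:12,r2:6,r3:9
  c11: issue MUL r0<-Mul1  regs: r0:Mul1,r1:12,r2:6,r3:9
  c12: CDB Add2=24; issue MUL r2<-Mul2  regs: r0:Mul1,r1:12,r2:Mul2,r3:9
  c13: -  regs: r0:Mul1,r1:12,r2:Mul2,r3:9
  c14: CDB Add1=30  regs: r0:Mul1,r1:12,r2:Mul2,r3:9
  c15: -  regs: r0:Mul1,r1:12,r2:Mul2,r3:9
  c16: CDB Mul2=54  regs: r0:Mul1,r1:12,r2:54,r3:9

STATUS = TAG Mul1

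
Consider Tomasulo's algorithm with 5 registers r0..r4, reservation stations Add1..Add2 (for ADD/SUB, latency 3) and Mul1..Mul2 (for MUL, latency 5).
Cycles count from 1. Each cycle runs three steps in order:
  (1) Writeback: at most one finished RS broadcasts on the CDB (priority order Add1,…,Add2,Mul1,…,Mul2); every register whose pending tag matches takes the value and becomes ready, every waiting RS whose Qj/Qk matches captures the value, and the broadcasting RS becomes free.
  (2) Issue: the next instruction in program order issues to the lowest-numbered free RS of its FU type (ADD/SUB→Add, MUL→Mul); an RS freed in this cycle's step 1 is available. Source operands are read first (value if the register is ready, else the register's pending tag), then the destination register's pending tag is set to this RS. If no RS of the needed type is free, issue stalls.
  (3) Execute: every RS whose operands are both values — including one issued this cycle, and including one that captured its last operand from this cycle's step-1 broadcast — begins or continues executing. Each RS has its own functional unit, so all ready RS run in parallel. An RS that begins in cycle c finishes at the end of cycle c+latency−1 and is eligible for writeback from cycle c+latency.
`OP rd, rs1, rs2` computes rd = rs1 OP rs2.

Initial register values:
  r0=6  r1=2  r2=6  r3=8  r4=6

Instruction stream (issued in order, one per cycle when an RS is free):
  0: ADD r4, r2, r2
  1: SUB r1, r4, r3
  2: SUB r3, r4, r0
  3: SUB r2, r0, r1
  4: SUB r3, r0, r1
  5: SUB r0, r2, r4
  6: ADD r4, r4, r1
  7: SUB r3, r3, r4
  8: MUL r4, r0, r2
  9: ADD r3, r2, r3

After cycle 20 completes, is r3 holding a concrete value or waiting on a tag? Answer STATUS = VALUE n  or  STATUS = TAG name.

cycle 1: issue ADD r4<-Add1 // r0:6,r1:2,r2:6,r3:8,r4:Add1
cycle 2: issue SUB r1<-Add2 // r0:6,r1:Add2,r2:6,r3:8,r4:Add1
cycle 3: stall // r0:6,r1:Add2,r2:6,r3:8,r4:Add1
cycle 4: CDB Add1=12; issue SUB r3<-Add1 // r0:6,r1:Add2,r2:6,r3:Add1,r4:12
cycle 5: stall // r0:6,r1:Add2,r2:6,r3:Add1,r4:12
cycle 6: stall // r0:6,r1:Add2,r2:6,r3:Add1,r4:12
cycle 7: CDB Add1=6; issue SUB r2<-Add1 // r0:6,r1:Add2,r2:Add1,r3:6,r4:12
cycle 8: CDB Add2=4; issue SUB r3<-Add2 // r0:6,r1:4,r2:Add1,r3:Add2,r4:12
cycle 9: stall // r0:6,r1:4,r2:Add1,r3:Add2,r4:12
cycle 10: stall // r0:6,r1:4,r2:Add1,r3:Add2,r4:12
cycle 11: CDB Add1=2; issue SUB r0<-Add1 // r0:Add1,r1:4,r2:2,r3:Add2,r4:12
cycle 12: CDB Add2=2; issue ADD r4<-Add2 // r0:Add1,r1:4,r2:2,r3:2,r4:Add2
cycle 13: stall // r0:Add1,r1:4,r2:2,r3:2,r4:Add2
cycle 14: CDB Add1=-10; issue SUB r3<-Add1 // r0:-10,r1:4,r2:2,r3:Add1,r4:Add2
cycle 15: CDB Add2=16; issue MUL r4<-Mul1 // r0:-10,r1:4,r2:2,r3:Add1,r4:Mul1
cycle 16: issue ADD r3<-Add2 // r0:-10,r1:4,r2:2,r3:Add2,r4:Mul1
cycle 17: - // r0:-10,r1:4,r2:2,r3:Add2,r4:Mul1
cycle 18: CDB Add1=-14 // r0:-10,r1:4,r2:2,r3:Add2,r4:Mul1
cycle 19: - // r0:-10,r1:4,r2:2,r3:Add2,r4:Mul1
cycle 20: CDB Mul1=-20 // r0:-10,r1:4,r2:2,r3:Add2,r4:-20

STATUS = TAG Add2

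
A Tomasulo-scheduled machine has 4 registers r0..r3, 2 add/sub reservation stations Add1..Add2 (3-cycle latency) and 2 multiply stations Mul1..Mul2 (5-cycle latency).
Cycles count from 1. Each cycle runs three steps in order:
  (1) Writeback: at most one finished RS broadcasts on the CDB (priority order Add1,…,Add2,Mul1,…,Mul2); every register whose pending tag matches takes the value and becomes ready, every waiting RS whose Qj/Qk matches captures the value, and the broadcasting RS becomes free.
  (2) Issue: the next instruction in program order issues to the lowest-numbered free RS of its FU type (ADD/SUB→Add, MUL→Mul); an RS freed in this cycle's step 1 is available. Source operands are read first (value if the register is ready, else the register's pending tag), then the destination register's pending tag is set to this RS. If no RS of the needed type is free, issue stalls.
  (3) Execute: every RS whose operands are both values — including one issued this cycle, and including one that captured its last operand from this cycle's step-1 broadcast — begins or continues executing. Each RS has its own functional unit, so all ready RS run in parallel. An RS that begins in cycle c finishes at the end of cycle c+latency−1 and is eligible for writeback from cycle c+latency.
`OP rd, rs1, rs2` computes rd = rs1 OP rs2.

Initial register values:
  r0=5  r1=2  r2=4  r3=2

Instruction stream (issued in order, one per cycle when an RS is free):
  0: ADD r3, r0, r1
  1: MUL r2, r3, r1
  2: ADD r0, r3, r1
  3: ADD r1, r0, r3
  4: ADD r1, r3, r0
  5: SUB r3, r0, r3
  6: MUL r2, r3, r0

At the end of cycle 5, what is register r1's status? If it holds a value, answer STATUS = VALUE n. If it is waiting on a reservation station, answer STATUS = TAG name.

STATUS = TAG Add1

c1: issue ADD r3<-Add1 | r0:5,r1:2,r2:4,r3:Add1
c2: issue MUL r2<-Mul1 | r0:5,r1:2,r2:Mul1,r3:Add1
c3: issue ADD r0<-Add2 | r0:Add2,r1:2,r2:Mul1,r3:Add1
c4: CDB Add1=7; issue ADD r1<-Add1 | r0:Add2,r1:Add1,r2:Mul1,r3:7
c5: stall | r0:Add2,r1:Add1,r2:Mul1,r3:7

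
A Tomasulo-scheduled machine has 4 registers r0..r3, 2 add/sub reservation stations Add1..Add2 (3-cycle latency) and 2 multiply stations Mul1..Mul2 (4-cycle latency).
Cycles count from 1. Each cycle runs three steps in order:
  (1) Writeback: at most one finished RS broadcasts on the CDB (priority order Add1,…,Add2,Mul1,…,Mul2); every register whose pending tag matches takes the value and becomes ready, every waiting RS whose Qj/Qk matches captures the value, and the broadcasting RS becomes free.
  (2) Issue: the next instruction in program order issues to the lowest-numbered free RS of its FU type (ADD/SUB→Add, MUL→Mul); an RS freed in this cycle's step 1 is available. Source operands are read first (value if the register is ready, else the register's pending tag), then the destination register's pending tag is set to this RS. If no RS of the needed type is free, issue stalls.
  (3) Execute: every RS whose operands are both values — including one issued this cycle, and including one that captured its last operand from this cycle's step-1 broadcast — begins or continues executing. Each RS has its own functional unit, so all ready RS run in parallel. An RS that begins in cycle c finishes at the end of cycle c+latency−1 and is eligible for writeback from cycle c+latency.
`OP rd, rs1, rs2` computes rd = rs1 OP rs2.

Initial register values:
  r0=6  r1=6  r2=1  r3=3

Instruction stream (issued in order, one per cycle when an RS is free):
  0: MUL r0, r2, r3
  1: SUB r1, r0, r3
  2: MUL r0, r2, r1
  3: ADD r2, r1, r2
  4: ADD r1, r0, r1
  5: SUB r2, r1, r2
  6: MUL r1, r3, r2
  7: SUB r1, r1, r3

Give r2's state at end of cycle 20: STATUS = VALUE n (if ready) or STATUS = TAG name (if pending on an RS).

cycle 1: issue MUL r0<-Mul1 // r0:Mul1,r1:6,r2:1,r3:3
cycle 2: issue SUB r1<-Add1 // r0:Mul1,r1:Add1,r2:1,r3:3
cycle 3: issue MUL r0<-Mul2 // r0:Mul2,r1:Add1,r2:1,r3:3
cycle 4: issue ADD r2<-Add2 // r0:Mul2,r1:Add1,r2:Add2,r3:3
cycle 5: CDB Mul1=3; stall // r0:Mul2,r1:Add1,r2:Add2,r3:3
cycle 6: stall // r0:Mul2,r1:Add1,r2:Add2,r3:3
cycle 7: stall // r0:Mul2,r1:Add1,r2:Add2,r3:3
cycle 8: CDB Add1=0; issue ADD r1<-Add1 // r0:Mul2,r1:Add1,r2:Add2,r3:3
cycle 9: stall // r0:Mul2,r1:Add1,r2:Add2,r3:3
cycle 10: stall // r0:Mul2,r1:Add1,r2:Add2,r3:3
cycle 11: CDB Add2=1; issue SUB r2<-Add2 // r0:Mul2,r1:Add1,r2:Add2,r3:3
cycle 12: CDB Mul2=0; issue MUL r1<-Mul1 // r0:0,r1:Mul1,r2:Add2,r3:3
cycle 13: stall // r0:0,r1:Mul1,r2:Add2,r3:3
cycle 14: stall // r0:0,r1:Mul1,r2:Add2,r3:3
cycle 15: CDB Add1=0; issue SUB r1<-Add1 // r0:0,r1:Add1,r2:Add2,r3:3
cycle 16: - // r0:0,r1:Add1,r2:Add2,r3:3
cycle 17: - // r0:0,r1:Add1,r2:Add2,r3:3
cycle 18: CDB Add2=-1 // r0:0,r1:Add1,r2:-1,r3:3
cycle 19: - // r0:0,r1:Add1,r2:-1,r3:3
cycle 20: - // r0:0,r1:Add1,r2:-1,r3:3

STATUS = VALUE -1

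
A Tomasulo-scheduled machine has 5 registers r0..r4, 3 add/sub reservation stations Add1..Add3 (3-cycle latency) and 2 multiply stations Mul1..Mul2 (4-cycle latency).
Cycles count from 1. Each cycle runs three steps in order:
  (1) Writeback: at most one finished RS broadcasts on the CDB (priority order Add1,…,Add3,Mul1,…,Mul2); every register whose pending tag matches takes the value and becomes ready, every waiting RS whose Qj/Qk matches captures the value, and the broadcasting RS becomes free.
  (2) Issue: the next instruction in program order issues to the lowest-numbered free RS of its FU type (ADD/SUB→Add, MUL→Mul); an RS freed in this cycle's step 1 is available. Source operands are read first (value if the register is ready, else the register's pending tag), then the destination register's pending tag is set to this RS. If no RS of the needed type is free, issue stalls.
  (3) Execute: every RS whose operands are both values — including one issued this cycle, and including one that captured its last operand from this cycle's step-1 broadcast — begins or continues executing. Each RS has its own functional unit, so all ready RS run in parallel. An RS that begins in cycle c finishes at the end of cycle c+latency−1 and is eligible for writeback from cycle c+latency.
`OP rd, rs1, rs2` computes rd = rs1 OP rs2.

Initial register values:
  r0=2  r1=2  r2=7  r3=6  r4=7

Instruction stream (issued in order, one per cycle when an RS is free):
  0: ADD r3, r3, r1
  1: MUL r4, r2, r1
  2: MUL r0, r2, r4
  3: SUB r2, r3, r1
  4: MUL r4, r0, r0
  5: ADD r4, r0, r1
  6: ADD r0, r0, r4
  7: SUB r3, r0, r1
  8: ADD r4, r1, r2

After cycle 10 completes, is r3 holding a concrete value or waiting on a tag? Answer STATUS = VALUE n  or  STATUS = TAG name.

STATUS = TAG Add3

cycle 1: issue ADD r3<-Add1 // r0:2,r1:2,r2:7,r3:Add1,r4:7
cycle 2: issue MUL r4<-Mul1 // r0:2,r1:2,r2:7,r3:Add1,r4:Mul1
cycle 3: issue MUL r0<-Mul2 // r0:Mul2,r1:2,r2:7,r3:Add1,r4:Mul1
cycle 4: CDB Add1=8; issue SUB r2<-Add1 // r0:Mul2,r1:2,r2:Add1,r3:8,r4:Mul1
cycle 5: stall // r0:Mul2,r1:2,r2:Add1,r3:8,r4:Mul1
cycle 6: CDB Mul1=14; issue MUL r4<-Mul1 // r0:Mul2,r1:2,r2:Add1,r3:8,r4:Mul1
cycle 7: CDB Add1=6; issue ADD r4<-Add1 // r0:Mul2,r1:2,r2:6,r3:8,r4:Add1
cycle 8: issue ADD r0<-Add2 // r0:Add2,r1:2,r2:6,r3:8,r4:Add1
cycle 9: issue SUB r3<-Add3 // r0:Add2,r1:2,r2:6,r3:Add3,r4:Add1
cycle 10: CDB Mul2=98; stall // r0:Add2,r1:2,r2:6,r3:Add3,r4:Add1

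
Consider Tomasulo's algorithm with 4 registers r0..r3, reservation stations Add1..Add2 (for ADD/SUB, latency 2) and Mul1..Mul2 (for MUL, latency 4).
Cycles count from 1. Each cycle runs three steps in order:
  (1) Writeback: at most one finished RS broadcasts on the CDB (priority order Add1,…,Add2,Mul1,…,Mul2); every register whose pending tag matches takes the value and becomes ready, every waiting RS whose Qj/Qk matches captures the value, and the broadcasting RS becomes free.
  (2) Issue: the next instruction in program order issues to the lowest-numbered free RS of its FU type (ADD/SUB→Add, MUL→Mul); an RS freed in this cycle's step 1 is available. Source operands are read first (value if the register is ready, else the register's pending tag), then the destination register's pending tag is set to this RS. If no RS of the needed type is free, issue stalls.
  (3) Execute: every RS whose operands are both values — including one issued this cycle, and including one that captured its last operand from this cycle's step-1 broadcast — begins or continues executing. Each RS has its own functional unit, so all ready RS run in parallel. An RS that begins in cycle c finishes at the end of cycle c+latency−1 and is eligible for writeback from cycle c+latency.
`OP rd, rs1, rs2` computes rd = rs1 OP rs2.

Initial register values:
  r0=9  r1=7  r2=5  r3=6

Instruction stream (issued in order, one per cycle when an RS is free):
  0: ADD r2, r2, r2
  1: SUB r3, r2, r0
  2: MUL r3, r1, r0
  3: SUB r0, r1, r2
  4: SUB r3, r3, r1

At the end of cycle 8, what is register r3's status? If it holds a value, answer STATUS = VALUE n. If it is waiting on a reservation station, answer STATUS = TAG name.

c1: issue ADD r2<-Add1 | r0:9,r1:7,r2:Add1,r3:6
c2: issue SUB r3<-Add2 | r0:9,r1:7,r2:Add1,r3:Add2
c3: CDB Add1=10; issue MUL r3<-Mul1 | r0:9,r1:7,r2:10,r3:Mul1
c4: issue SUB r0<-Add1 | r0:Add1,r1:7,r2:10,r3:Mul1
c5: CDB Add2=1; issue SUB r3<-Add2 | r0:Add1,r1:7,r2:10,r3:Add2
c6: CDB Add1=-3 | r0:-3,r1:7,r2:10,r3:Add2
c7: CDB Mul1=63 | r0:-3,r1:7,r2:10,r3:Add2
c8: - | r0:-3,r1:7,r2:10,r3:Add2

STATUS = TAG Add2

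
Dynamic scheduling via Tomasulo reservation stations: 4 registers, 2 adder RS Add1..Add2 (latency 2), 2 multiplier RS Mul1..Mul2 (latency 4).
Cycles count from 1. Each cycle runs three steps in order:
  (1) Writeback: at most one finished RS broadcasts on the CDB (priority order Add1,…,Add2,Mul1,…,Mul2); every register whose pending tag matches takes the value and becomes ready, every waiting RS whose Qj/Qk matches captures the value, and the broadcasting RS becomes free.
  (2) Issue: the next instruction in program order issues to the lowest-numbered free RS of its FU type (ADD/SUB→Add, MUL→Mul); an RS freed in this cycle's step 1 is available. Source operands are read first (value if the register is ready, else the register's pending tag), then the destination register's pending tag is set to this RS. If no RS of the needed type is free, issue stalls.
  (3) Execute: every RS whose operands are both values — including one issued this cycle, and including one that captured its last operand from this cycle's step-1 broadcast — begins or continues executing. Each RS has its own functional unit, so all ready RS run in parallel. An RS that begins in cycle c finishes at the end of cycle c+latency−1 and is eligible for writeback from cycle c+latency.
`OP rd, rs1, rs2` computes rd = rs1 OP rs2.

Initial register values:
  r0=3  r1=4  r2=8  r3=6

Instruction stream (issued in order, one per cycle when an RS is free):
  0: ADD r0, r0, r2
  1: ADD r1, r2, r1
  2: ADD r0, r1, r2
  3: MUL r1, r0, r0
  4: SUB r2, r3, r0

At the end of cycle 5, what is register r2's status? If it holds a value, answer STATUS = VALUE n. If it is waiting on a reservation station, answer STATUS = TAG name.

STATUS = TAG Add2

  c1: issue ADD r0<-Add1  regs: r0:Add1,r1:4,r2:8,r3:6
  c2: issue ADD r1<-Add2  regs: r0:Add1,r1:Add2,r2:8,r3:6
  c3: CDB Add1=11; issue ADD r0<-Add1  regs: r0:Add1,r1:Add2,r2:8,r3:6
  c4: CDB Add2=12; issue MUL r1<-Mul1  regs: r0:Add1,r1:Mul1,r2:8,r3:6
  c5: issue SUB r2<-Add2  regs: r0:Add1,r1:Mul1,r2:Add2,r3:6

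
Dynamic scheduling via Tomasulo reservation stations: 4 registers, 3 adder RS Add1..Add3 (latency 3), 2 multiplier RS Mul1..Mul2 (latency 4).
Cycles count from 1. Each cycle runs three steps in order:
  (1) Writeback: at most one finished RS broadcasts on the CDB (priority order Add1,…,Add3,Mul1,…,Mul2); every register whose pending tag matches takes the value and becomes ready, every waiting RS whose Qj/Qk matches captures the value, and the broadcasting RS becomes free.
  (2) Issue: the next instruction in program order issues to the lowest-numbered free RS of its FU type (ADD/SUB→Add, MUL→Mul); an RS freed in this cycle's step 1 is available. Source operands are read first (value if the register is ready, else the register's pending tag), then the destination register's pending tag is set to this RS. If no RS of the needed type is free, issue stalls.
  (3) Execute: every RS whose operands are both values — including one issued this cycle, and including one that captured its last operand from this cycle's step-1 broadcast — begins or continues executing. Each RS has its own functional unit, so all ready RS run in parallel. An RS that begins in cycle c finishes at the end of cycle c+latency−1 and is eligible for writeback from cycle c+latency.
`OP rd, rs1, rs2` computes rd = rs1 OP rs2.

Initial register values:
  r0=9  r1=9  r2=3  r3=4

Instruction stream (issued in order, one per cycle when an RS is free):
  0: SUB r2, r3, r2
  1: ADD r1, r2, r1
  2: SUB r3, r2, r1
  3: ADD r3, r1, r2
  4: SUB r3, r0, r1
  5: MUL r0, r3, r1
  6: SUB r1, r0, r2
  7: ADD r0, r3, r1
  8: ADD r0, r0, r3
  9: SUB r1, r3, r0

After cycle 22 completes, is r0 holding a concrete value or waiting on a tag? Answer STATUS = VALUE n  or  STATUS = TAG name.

STATUS = TAG Add3

cycle 1: issue SUB r2<-Add1 // r0:9,r1:9,r2:Add1,r3:4
cycle 2: issue ADD r1<-Add2 // r0:9,r1:Add2,r2:Add1,r3:4
cycle 3: issue SUB r3<-Add3 // r0:9,r1:Add2,r2:Add1,r3:Add3
cycle 4: CDB Add1=1; issue ADD r3<-Add1 // r0:9,r1:Add2,r2:1,r3:Add1
cycle 5: stall // r0:9,r1:Add2,r2:1,r3:Add1
cycle 6: stall // r0:9,r1:Add2,r2:1,r3:Add1
cycle 7: CDB Add2=10; issue SUB r3<-Add2 // r0:9,r1:10,r2:1,r3:Add2
cycle 8: issue MUL r0<-Mul1 // r0:Mul1,r1:10,r2:1,r3:Add2
cycle 9: stall // r0:Mul1,r1:10,r2:1,r3:Add2
cycle 10: CDB Add1=11; issue SUB r1<-Add1 // r0:Mul1,r1:Add1,r2:1,r3:Add2
cycle 11: CDB Add2=-1; issue ADD r0<-Add2 // r0:Add2,r1:Add1,r2:1,r3:-1
cycle 12: CDB Add3=-9; issue ADD r0<-Add3 // r0:Add3,r1:Add1,r2:1,r3:-1
cycle 13: stall // r0:Add3,r1:Add1,r2:1,r3:-1
cycle 14: stall // r0:Add3,r1:Add1,r2:1,r3:-1
cycle 15: CDB Mul1=-10; stall // r0:Add3,r1:Add1,r2:1,r3:-1
cycle 16: stall // r0:Add3,r1:Add1,r2:1,r3:-1
cycle 17: stall // r0:Add3,r1:Add1,r2:1,r3:-1
cycle 18: CDB Add1=-11; issue SUB r1<-Add1 // r0:Add3,r1:Add1,r2:1,r3:-1
cycle 19: - // r0:Add3,r1:Add1,r2:1,r3:-1
cycle 20: - // r0:Add3,r1:Add1,r2:1,r3:-1
cycle 21: CDB Add2=-12 // r0:Add3,r1:Add1,r2:1,r3:-1
cycle 22: - // r0:Add3,r1:Add1,r2:1,r3:-1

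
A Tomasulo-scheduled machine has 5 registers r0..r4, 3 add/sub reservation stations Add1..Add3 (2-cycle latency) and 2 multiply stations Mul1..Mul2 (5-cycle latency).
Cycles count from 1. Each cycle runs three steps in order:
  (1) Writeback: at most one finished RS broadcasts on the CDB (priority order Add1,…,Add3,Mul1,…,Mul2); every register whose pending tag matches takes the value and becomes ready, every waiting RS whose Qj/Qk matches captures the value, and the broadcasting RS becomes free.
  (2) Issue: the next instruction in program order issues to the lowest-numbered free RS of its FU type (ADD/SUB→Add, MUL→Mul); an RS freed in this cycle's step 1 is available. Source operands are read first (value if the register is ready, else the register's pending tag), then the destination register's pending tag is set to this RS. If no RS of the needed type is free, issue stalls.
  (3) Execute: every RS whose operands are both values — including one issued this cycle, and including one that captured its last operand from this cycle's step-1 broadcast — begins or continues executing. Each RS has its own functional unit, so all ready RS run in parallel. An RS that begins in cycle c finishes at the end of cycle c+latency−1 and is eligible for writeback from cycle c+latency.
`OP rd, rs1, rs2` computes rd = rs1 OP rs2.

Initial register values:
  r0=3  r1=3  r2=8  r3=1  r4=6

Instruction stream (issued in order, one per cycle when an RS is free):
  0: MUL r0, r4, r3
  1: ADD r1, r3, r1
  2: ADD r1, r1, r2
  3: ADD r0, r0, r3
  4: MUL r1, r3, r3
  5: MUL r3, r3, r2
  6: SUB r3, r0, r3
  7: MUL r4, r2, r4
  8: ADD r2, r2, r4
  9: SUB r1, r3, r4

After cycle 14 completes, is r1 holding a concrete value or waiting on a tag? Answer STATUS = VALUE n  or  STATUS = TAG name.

  c1: issue MUL r0<-Mul1  regs: r0:Mul1,r1:3,r2:8,r3:1,r4:6
  c2: issue ADD r1<-Add1  regs: r0:Mul1,r1:Add1,r2:8,r3:1,r4:6
  c3: issue ADD r1<-Add2  regs: r0:Mul1,r1:Add2,r2:8,r3:1,r4:6
  c4: CDB Add1=4; issue ADD r0<-Add1  regs: r0:Add1,r1:Add2,r2:8,r3:1,r4:6
  c5: issue MUL r1<-Mul2  regs: r0:Add1,r1:Mul2,r2:8,r3:1,r4:6
  c6: CDB Add2=12; stall  regs: r0:Add1,r1:Mul2,r2:8,r3:1,r4:6
  c7: CDB Mul1=6; issue MUL r3<-Mul1  regs: r0:Add1,r1:Mul2,r2:8,r3:Mul1,r4:6
  c8: issue SUB r3<-Add2  regs: r0:Add1,r1:Mul2,r2:8,r3:Add2,r4:6
  c9: CDB Add1=7; stall  regs: r0:7,r1:Mul2,r2:8,r3:Add2,r4:6
  c10: CDB Mul2=1; issue MUL r4<-Mul2  regs: r0:7,r1:1,r2:8,r3:Add2,r4:Mul2
  c11: issue ADD r2<-Add1  regs: r0:7,r1:1,r2:Add1,r3:Add2,r4:Mul2
  c12: CDB Mul1=8; issue SUB r1<-Add3  regs: r0:7,r1:Add3,r2:Add1,r3:Add2,r4:Mul2
  c13: -  regs: r0:7,r1:Add3,r2:Add1,r3:Add2,r4:Mul2
  c14: CDB Add2=-1  regs: r0:7,r1:Add3,r2:Add1,r3:-1,r4:Mul2

STATUS = TAG Add3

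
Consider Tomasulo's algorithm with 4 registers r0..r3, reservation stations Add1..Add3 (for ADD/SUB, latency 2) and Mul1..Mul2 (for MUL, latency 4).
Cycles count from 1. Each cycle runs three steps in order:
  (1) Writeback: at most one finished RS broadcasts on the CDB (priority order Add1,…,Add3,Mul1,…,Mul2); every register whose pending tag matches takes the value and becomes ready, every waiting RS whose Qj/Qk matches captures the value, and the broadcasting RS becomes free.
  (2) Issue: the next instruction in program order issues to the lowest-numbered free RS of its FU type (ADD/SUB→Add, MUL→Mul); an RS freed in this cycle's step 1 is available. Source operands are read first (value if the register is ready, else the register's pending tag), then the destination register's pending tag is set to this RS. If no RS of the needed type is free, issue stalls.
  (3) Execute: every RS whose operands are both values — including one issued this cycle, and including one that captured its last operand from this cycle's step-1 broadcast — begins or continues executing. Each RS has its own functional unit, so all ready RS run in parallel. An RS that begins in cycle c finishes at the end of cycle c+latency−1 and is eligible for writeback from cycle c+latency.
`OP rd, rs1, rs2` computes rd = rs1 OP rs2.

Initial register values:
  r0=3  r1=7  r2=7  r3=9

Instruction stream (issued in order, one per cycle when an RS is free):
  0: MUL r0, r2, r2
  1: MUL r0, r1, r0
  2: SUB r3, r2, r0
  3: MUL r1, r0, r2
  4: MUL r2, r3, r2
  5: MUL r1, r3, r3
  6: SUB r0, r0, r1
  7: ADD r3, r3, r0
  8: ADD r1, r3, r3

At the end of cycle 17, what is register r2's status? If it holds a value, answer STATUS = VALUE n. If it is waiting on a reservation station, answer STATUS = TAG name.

STATUS = VALUE -2352

c1: issue MUL r0<-Mul1 | r0:Mul1,r1:7,r2:7,r3:9
c2: issue MUL r0<-Mul2 | r0:Mul2,r1:7,r2:7,r3:9
c3: issue SUB r3<-Add1 | r0:Mul2,r1:7,r2:7,r3:Add1
c4: stall | r0:Mul2,r1:7,r2:7,r3:Add1
c5: CDB Mul1=49; issue MUL r1<-Mul1 | r0:Mul2,r1:Mul1,r2:7,r3:Add1
c6: stall | r0:Mul2,r1:Mul1,r2:7,r3:Add1
c7: stall | r0:Mul2,r1:Mul1,r2:7,r3:Add1
c8: stall | r0:Mul2,r1:Mul1,r2:7,r3:Add1
c9: CDB Mul2=343; issue MUL r2<-Mul2 | r0:343,r1:Mul1,r2:Mul2,r3:Add1
c10: stall | r0:343,r1:Mul1,r2:Mul2,r3:Add1
c11: CDB Add1=-336; stall | r0:343,r1:Mul1,r2:Mul2,r3:-336
c12: stall | r0:343,r1:Mul1,r2:Mul2,r3:-336
c13: CDB Mul1=2401; issue MUL r1<-Mul1 | r0:343,r1:Mul1,r2:Mul2,r3:-336
c14: issue SUB r0<-Add1 | r0:Add1,r1:Mul1,r2:Mul2,r3:-336
c15: CDB Mul2=-2352; issue ADD r3<-Add2 | r0:Add1,r1:Mul1,r2:-2352,r3:Add2
c16: issue ADD r1<-Add3 | r0:Add1,r1:Add3,r2:-2352,r3:Add2
c17: CDB Mul1=112896 | r0:Add1,r1:Add3,r2:-2352,r3:Add2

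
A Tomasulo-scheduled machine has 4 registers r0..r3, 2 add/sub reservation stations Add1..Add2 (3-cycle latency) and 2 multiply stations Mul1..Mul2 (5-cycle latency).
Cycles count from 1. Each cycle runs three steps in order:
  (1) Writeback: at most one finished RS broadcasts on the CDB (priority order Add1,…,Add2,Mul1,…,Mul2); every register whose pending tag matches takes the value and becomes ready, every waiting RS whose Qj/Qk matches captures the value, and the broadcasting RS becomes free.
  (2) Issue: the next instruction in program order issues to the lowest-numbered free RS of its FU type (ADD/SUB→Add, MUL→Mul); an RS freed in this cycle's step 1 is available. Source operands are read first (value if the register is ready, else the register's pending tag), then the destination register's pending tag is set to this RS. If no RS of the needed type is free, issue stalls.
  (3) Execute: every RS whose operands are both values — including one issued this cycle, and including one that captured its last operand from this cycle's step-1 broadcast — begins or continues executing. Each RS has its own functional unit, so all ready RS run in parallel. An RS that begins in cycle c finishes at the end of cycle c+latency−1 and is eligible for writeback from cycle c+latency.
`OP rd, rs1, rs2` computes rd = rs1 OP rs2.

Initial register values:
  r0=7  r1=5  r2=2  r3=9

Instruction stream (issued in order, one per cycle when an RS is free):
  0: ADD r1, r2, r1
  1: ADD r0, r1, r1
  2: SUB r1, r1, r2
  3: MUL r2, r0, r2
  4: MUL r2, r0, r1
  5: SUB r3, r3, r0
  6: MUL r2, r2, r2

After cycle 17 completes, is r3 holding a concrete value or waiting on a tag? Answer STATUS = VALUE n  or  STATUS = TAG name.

cycle 1: issue ADD r1<-Add1 // r0:7,r1:Add1,r2:2,r3:9
cycle 2: issue ADD r0<-Add2 // r0:Add2,r1:Add1,r2:2,r3:9
cycle 3: stall // r0:Add2,r1:Add1,r2:2,r3:9
cycle 4: CDB Add1=7; issue SUB r1<-Add1 // r0:Add2,r1:Add1,r2:2,r3:9
cycle 5: issue MUL r2<-Mul1 // r0:Add2,r1:Add1,r2:Mul1,r3:9
cycle 6: issue MUL r2<-Mul2 // r0:Add2,r1:Add1,r2:Mul2,r3:9
cycle 7: CDB Add1=5; issue SUB r3<-Add1 // r0:Add2,r1:5,r2:Mul2,r3:Add1
cycle 8: CDB Add2=14; stall // r0:14,r1:5,r2:Mul2,r3:Add1
cycle 9: stall // r0:14,r1:5,r2:Mul2,r3:Add1
cycle 10: stall // r0:14,r1:5,r2:Mul2,r3:Add1
cycle 11: CDB Add1=-5; stall // r0:14,r1:5,r2:Mul2,r3:-5
cycle 12: stall // r0:14,r1:5,r2:Mul2,r3:-5
cycle 13: CDB Mul1=28; issue MUL r2<-Mul1 // r0:14,r1:5,r2:Mul1,r3:-5
cycle 14: CDB Mul2=70 // r0:14,r1:5,r2:Mul1,r3:-5
cycle 15: - // r0:14,r1:5,r2:Mul1,r3:-5
cycle 16: - // r0:14,r1:5,r2:Mul1,r3:-5
cycle 17: - // r0:14,r1:5,r2:Mul1,r3:-5

STATUS = VALUE -5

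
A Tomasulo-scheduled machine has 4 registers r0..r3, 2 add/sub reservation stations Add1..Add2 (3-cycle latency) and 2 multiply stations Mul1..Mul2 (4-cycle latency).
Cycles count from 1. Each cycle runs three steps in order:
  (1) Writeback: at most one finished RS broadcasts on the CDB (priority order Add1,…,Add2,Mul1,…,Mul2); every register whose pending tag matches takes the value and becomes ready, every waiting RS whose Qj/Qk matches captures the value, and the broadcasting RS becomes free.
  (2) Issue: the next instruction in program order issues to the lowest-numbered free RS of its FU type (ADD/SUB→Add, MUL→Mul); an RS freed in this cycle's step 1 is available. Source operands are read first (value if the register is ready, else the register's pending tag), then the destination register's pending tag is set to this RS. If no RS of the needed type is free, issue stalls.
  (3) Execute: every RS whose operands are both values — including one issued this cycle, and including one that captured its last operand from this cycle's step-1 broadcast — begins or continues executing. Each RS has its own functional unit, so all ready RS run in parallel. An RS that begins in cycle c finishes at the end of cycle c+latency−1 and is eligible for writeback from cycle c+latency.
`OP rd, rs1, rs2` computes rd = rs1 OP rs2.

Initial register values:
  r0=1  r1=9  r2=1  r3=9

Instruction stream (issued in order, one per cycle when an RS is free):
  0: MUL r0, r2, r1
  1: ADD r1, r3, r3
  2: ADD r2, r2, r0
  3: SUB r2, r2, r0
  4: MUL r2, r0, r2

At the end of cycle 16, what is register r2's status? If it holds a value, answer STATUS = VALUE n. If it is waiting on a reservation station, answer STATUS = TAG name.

STATUS = VALUE 9

cycle 1: issue MUL r0<-Mul1 // r0:Mul1,r1:9,r2:1,r3:9
cycle 2: issue ADD r1<-Add1 // r0:Mul1,r1:Add1,r2:1,r3:9
cycle 3: issue ADD r2<-Add2 // r0:Mul1,r1:Add1,r2:Add2,r3:9
cycle 4: stall // r0:Mul1,r1:Add1,r2:Add2,r3:9
cycle 5: CDB Add1=18; issue SUB r2<-Add1 // r0:Mul1,r1:18,r2:Add1,r3:9
cycle 6: CDB Mul1=9; issue MUL r2<-Mul1 // r0:9,r1:18,r2:Mul1,r3:9
cycle 7: - // r0:9,r1:18,r2:Mul1,r3:9
cycle 8: - // r0:9,r1:18,r2:Mul1,r3:9
cycle 9: CDB Add2=10 // r0:9,r1:18,r2:Mul1,r3:9
cycle 10: - // r0:9,r1:18,r2:Mul1,r3:9
cycle 11: - // r0:9,r1:18,r2:Mul1,r3:9
cycle 12: CDB Add1=1 // r0:9,r1:18,r2:Mul1,r3:9
cycle 13: - // r0:9,r1:18,r2:Mul1,r3:9
cycle 14: - // r0:9,r1:18,r2:Mul1,r3:9
cycle 15: - // r0:9,r1:18,r2:Mul1,r3:9
cycle 16: CDB Mul1=9 // r0:9,r1:18,r2:9,r3:9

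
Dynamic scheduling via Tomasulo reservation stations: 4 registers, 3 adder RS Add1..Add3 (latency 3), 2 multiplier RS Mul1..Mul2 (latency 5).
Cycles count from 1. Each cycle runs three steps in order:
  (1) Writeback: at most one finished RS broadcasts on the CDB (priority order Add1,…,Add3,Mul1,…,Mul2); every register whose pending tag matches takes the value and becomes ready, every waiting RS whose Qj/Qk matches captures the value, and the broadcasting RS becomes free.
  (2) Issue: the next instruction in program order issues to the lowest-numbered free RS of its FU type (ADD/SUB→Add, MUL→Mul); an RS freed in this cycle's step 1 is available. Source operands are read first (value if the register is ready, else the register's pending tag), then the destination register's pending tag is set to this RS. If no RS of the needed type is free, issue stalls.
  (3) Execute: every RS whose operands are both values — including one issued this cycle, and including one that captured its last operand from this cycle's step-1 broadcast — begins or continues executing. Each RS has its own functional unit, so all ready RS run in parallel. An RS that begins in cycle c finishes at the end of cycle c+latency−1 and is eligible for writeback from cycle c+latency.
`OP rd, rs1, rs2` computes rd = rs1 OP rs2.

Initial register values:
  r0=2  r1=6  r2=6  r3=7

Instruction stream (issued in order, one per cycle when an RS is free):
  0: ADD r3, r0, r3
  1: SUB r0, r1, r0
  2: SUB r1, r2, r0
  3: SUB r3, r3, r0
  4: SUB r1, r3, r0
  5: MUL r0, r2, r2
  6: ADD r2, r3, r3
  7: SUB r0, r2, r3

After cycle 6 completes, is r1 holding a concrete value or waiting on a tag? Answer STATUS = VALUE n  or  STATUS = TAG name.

cycle 1: issue ADD r3<-Add1 // r0:2,r1:6,r2:6,r3:Add1
cycle 2: issue SUB r0<-Add2 // r0:Add2,r1:6,r2:6,r3:Add1
cycle 3: issue SUB r1<-Add3 // r0:Add2,r1:Add3,r2:6,r3:Add1
cycle 4: CDB Add1=9; issue SUB r3<-Add1 // r0:Add2,r1:Add3,r2:6,r3:Add1
cycle 5: CDB Add2=4; issue SUB r1<-Add2 // r0:4,r1:Add2,r2:6,r3:Add1
cycle 6: issue MUL r0<-Mul1 // r0:Mul1,r1:Add2,r2:6,r3:Add1

STATUS = TAG Add2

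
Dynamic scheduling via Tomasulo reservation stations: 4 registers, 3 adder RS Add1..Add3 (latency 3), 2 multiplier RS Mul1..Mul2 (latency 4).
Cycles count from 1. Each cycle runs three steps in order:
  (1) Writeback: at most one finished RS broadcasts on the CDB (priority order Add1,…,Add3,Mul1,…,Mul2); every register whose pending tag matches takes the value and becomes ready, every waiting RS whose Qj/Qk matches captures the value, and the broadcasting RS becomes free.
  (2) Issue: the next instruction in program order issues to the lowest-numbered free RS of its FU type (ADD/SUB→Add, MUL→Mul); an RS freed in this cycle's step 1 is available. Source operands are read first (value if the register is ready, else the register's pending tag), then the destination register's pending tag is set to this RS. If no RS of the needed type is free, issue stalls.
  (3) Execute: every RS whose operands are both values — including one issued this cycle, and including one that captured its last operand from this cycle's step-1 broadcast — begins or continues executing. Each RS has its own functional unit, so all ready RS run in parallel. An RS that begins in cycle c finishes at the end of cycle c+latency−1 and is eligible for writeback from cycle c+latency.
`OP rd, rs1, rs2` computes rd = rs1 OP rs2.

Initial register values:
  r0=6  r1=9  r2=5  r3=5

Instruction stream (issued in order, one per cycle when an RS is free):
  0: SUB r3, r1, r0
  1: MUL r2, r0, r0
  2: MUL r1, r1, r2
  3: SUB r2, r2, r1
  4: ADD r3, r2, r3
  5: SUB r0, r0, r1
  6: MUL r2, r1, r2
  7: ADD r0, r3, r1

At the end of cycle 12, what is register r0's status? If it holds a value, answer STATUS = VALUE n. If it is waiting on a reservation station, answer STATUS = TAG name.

STATUS = TAG Add3

cycle 1: issue SUB r3<-Add1 // r0:6,r1:9,r2:5,r3:Add1
cycle 2: issue MUL r2<-Mul1 // r0:6,r1:9,r2:Mul1,r3:Add1
cycle 3: issue MUL r1<-Mul2 // r0:6,r1:Mul2,r2:Mul1,r3:Add1
cycle 4: CDB Add1=3; issue SUB r2<-Add1 // r0:6,r1:Mul2,r2:Add1,r3:3
cycle 5: issue ADD r3<-Add2 // r0:6,r1:Mul2,r2:Add1,r3:Add2
cycle 6: CDB Mul1=36; issue SUB r0<-Add3 // r0:Add3,r1:Mul2,r2:Add1,r3:Add2
cycle 7: issue MUL r2<-Mul1 // r0:Add3,r1:Mul2,r2:Mul1,r3:Add2
cycle 8: stall // r0:Add3,r1:Mul2,r2:Mul1,r3:Add2
cycle 9: stall // r0:Add3,r1:Mul2,r2:Mul1,r3:Add2
cycle 10: CDB Mul2=324; stall // r0:Add3,r1:324,r2:Mul1,r3:Add2
cycle 11: stall // r0:Add3,r1:324,r2:Mul1,r3:Add2
cycle 12: stall // r0:Add3,r1:324,r2:Mul1,r3:Add2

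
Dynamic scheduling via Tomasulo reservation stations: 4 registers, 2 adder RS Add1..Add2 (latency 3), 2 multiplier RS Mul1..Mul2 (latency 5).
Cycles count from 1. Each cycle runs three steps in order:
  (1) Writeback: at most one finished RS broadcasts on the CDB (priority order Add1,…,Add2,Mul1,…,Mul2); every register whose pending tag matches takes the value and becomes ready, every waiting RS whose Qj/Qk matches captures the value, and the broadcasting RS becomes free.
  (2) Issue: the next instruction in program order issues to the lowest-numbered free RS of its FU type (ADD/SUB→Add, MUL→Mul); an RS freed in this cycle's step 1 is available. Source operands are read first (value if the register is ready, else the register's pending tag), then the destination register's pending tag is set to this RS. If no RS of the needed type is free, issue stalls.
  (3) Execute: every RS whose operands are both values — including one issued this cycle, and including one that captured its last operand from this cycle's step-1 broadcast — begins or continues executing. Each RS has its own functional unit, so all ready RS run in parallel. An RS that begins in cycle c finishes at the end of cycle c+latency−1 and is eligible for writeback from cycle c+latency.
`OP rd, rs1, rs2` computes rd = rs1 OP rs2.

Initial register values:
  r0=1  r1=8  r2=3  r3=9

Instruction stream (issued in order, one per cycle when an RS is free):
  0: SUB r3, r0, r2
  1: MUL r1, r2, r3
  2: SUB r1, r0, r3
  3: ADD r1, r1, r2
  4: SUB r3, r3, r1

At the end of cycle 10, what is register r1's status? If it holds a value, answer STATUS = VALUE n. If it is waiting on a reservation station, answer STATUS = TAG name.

cycle 1: issue SUB r3<-Add1 // r0:1,r1:8,r2:3,r3:Add1
cycle 2: issue MUL r1<-Mul1 // r0:1,r1:Mul1,r2:3,r3:Add1
cycle 3: issue SUB r1<-Add2 // r0:1,r1:Add2,r2:3,r3:Add1
cycle 4: CDB Add1=-2; issue ADD r1<-Add1 // r0:1,r1:Add1,r2:3,r3:-2
cycle 5: stall // r0:1,r1:Add1,r2:3,r3:-2
cycle 6: stall // r0:1,r1:Add1,r2:3,r3:-2
cycle 7: CDB Add2=3; issue SUB r3<-Add2 // r0:1,r1:Add1,r2:3,r3:Add2
cycle 8: - // r0:1,r1:Add1,r2:3,r3:Add2
cycle 9: CDB Mul1=-6 // r0:1,r1:Add1,r2:3,r3:Add2
cycle 10: CDB Add1=6 // r0:1,r1:6,r2:3,r3:Add2

STATUS = VALUE 6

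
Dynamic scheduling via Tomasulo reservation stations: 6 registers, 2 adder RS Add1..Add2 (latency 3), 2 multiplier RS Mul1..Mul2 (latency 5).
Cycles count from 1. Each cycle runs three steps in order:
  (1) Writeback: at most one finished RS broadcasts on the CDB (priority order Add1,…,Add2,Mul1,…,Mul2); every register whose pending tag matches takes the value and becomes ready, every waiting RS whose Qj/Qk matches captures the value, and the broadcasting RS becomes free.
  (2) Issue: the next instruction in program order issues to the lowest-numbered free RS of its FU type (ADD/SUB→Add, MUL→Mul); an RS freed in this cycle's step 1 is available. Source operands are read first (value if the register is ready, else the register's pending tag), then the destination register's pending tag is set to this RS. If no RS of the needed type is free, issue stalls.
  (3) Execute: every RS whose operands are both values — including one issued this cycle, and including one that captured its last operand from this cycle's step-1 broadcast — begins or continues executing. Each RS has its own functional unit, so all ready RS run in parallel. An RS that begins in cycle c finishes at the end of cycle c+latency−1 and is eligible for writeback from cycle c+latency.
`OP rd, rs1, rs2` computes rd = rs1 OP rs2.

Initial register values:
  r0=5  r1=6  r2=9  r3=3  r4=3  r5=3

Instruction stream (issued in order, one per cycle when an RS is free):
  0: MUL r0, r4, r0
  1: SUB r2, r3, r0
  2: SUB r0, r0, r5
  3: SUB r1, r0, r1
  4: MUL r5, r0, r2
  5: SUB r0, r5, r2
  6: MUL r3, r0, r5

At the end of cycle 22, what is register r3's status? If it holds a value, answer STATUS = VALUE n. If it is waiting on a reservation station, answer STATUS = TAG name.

cycle 1: issue MUL r0<-Mul1 // r0:Mul1,r1:6,r2:9,r3:3,r4:3,r5:3
cycle 2: issue SUB r2<-Add1 // r0:Mul1,r1:6,r2:Add1,r3:3,r4:3,r5:3
cycle 3: issue SUB r0<-Add2 // r0:Add2,r1:6,r2:Add1,r3:3,r4:3,r5:3
cycle 4: stall // r0:Add2,r1:6,r2:Add1,r3:3,r4:3,r5:3
cycle 5: stall // r0:Add2,r1:6,r2:Add1,r3:3,r4:3,r5:3
cycle 6: CDB Mul1=15; stall // r0:Add2,r1:6,r2:Add1,r3:3,r4:3,r5:3
cycle 7: stall // r0:Add2,r1:6,r2:Add1,r3:3,r4:3,r5:3
cycle 8: stall // r0:Add2,r1:6,r2:Add1,r3:3,r4:3,r5:3
cycle 9: CDB Add1=-12; issue SUB r1<-Add1 // r0:Add2,r1:Add1,r2:-12,r3:3,r4:3,r5:3
cycle 10: CDB Add2=12; issue MUL r5<-Mul1 // r0:12,r1:Add1,r2:-12,r3:3,r4:3,r5:Mul1
cycle 11: issue SUB r0<-Add2 // r0:Add2,r1:Add1,r2:-12,r3:3,r4:3,r5:Mul1
cycle 12: issue MUL r3<-Mul2 // r0:Add2,r1:Add1,r2:-12,r3:Mul2,r4:3,r5:Mul1
cycle 13: CDB Add1=6 // r0:Add2,r1:6,r2:-12,r3:Mul2,r4:3,r5:Mul1
cycle 14: - // r0:Add2,r1:6,r2:-12,r3:Mul2,r4:3,r5:Mul1
cycle 15: CDB Mul1=-144 // r0:Add2,r1:6,r2:-12,r3:Mul2,r4:3,r5:-144
cycle 16: - // r0:Add2,r1:6,r2:-12,r3:Mul2,r4:3,r5:-144
cycle 17: - // r0:Add2,r1:6,r2:-12,r3:Mul2,r4:3,r5:-144
cycle 18: CDB Add2=-132 // r0:-132,r1:6,r2:-12,r3:Mul2,r4:3,r5:-144
cycle 19: - // r0:-132,r1:6,r2:-12,r3:Mul2,r4:3,r5:-144
cycle 20: - // r0:-132,r1:6,r2:-12,r3:Mul2,r4:3,r5:-144
cycle 21: - // r0:-132,r1:6,r2:-12,r3:Mul2,r4:3,r5:-144
cycle 22: - // r0:-132,r1:6,r2:-12,r3:Mul2,r4:3,r5:-144

STATUS = TAG Mul2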